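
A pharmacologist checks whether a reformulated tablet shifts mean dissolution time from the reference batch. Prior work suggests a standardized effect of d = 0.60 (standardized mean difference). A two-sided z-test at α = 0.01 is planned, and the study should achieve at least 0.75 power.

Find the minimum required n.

Set Φ(δ − 2.576) = 0.75; then δ − 2.576 = Φ⁻¹(0.75) = 0.674, giving δ = 3.250.
(Ignoring the negligible lower-tail rejection probability gives the usual closed-form inversion.)
δ = d·√n ⇒ n = (δ/d)² = (3.250 / 0.60)² = 29.35.
Rounding up, n = 30.

n = 30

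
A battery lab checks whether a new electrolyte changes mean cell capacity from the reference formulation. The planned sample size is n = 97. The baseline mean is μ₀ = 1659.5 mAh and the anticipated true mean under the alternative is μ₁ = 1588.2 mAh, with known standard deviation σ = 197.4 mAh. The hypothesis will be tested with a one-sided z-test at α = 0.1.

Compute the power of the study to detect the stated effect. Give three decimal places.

Power ≈ 0.989

Standardized effect: d = |μ₁ − μ₀| / σ = |1588.2 − 1659.5| / 197.4 = 0.3612
Noncentrality parameter: λ = d·√n = 0.3612 × √97 = 3.5574
Critical value for a one-sided test at α = 0.1: z_α = 1.282.
Power = P(Z > 1.282 − λ) = Φ(2.276) = 0.9886.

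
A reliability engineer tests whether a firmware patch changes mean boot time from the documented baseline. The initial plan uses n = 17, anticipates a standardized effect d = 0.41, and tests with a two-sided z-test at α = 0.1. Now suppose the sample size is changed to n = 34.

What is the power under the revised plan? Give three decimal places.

With n = 34: δ = d·√n = 0.41 × √34 = 2.3907. Critical value z_{0.05} = 1.645.
Revised power = Φ(δ − 1.645) + Φ(−δ − 1.645) = Φ(0.746) + Φ(-4.036) = 0.7721 + 0.0000 = 0.7721.

Power ≈ 0.772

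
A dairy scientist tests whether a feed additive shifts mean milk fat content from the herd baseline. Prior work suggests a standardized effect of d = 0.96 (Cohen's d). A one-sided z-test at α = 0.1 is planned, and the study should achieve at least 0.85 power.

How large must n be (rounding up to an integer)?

n = 6

For power 0.85 need Φ(δ − z_{0.1}) = 0.85, so δ = z_{0.1} + z_{0.15} = 1.282 + 1.036 = 2.318.
δ = d·√n ⇒ n = (δ/d)² = (2.318 / 0.96)² = 5.83.
Round up to the next whole unit.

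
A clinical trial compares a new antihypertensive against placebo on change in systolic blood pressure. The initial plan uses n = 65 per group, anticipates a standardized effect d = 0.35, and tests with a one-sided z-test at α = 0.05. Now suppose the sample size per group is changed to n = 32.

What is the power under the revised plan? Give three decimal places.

With n = 32 per group: δ = d·√(n/2) = 0.35 × √(32/2) = 1.4000. Critical value z_{0.05} = 1.645.
Revised power = P(Z > 1.645 − δ) = Φ(-0.245) = 0.4033.

Power ≈ 0.403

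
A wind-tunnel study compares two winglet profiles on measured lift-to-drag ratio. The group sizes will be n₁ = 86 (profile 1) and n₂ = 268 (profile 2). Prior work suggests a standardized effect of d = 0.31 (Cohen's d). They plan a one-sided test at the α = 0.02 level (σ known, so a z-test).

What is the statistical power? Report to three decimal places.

Power ≈ 0.673

Noncentrality parameter: δ = d / √(1/n₁ + 1/n₂) = 0.31 / √(1/86 + 1/268) = 2.5014
One-sided α = 0.02 → critical value z_{0.02} = 2.054.
Power = Φ(δ − 2.054) = Φ(0.448) = 0.6728.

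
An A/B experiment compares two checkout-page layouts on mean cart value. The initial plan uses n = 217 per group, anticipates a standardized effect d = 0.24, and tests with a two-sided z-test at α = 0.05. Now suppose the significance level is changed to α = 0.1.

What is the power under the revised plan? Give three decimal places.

δ = d·√(n/2) = 0.24 × √(217/2) = 2.4999 (unchanged). New critical value: z_{0.05} = 1.645.
Revised power = Φ(δ − 1.645) + Φ(−δ − 1.645) = Φ(0.855) + Φ(-4.145) = 0.8037 + 0.0000 = 0.8038.

Power ≈ 0.804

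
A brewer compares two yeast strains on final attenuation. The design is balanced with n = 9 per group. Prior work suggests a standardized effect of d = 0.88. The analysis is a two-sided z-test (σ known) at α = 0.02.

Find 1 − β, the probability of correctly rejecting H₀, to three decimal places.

Noncentrality parameter: δ = d·√(n/2) = 0.88 × √(9/2) = 1.8668
Two-sided α = 0.02 → critical value z_{0.01} = 2.326.
Power = Φ(δ − 2.326) + Φ(−δ − 2.326) = Φ(-0.460) + Φ(-4.193) = 0.3229 + 0.0000 = 0.3229.

Power ≈ 0.323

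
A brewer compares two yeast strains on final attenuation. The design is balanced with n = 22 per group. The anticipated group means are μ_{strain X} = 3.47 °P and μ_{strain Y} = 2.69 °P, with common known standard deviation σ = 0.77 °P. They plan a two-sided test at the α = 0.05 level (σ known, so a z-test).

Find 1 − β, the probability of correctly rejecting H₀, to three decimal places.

Standardized effect: d = |μ_{strain X} − μ_{strain Y}| / σ = |3.47 − 2.69| / 0.77 = 1.0130
Noncentrality parameter: δ = d·√(n/2) = 1.0130 × √(22/2) = 3.3597
Critical value for a two-sided test at α = 0.05: z_{α/2} = 1.960.
Power = Φ(δ − 1.960) + Φ(−δ − 1.960) = Φ(1.400) + Φ(-5.320) = 0.9192 + 0.0000 = 0.9192.

Power ≈ 0.919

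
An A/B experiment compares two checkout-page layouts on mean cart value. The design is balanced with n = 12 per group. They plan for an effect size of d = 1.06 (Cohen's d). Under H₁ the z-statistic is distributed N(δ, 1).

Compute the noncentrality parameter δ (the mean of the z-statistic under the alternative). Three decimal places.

δ = d·√(n/2) = 1.06 × √(12/2) = 2.5965

δ ≈ 2.596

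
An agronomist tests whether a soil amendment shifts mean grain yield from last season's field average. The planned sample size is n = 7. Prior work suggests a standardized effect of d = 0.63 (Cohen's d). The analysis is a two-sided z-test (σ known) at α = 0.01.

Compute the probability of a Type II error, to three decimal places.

Noncentrality parameter: δ = d·√n = 0.63 × √7 = 1.6668
Two-sided α = 0.01 → critical value z_{0.005} = 2.576.
Power = Φ(δ − 2.576) + Φ(−δ − 2.576) = Φ(-0.909) + Φ(-4.243) = 0.1817 + 0.0000 = 0.1817.
Type II error: β = 1 − power = 1 − 0.1817 = 0.8183.

β ≈ 0.818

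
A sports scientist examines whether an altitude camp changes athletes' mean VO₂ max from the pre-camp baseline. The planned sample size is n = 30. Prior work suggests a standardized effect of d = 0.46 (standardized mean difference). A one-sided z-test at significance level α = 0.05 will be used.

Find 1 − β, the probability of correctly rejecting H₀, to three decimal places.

Noncentrality parameter: δ = d·√n = 0.46 × √30 = 2.5195
Critical value for a one-sided test at α = 0.05: z_α = 1.645.
Power = Φ(δ − 1.645) = Φ(0.875) = 0.8091.

Power ≈ 0.809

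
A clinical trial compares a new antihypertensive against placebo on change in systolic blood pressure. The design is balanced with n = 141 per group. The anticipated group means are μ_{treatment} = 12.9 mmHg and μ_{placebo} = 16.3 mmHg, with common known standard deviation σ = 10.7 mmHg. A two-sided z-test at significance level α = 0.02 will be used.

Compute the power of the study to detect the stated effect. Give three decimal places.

Power ≈ 0.634

Standardized effect: d = |μ_{treatment} − μ_{placebo}| / σ = |12.9 − 16.3| / 10.7 = 0.3178
Noncentrality parameter: δ = d·√(n/2) = 0.3178 × √(141/2) = 2.6680
Two-sided α = 0.02 → critical value z_{0.01} = 2.326.
Power = Φ(δ − 2.326) + Φ(−δ − 2.326) = Φ(0.342) + Φ(-4.994) = 0.6337 + 0.0000 = 0.6337.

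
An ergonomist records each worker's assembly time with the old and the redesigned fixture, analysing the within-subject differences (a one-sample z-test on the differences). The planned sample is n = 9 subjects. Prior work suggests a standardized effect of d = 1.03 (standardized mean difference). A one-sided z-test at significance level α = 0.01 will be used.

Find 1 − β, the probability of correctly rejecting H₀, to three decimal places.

Power ≈ 0.777

Noncentrality parameter: δ = d·√n = 1.03 × √9 = 3.0900
Critical value for a one-sided test at α = 0.01: z_α = 2.326.
Power = Φ(δ − 2.326) = Φ(0.764) = 0.7775.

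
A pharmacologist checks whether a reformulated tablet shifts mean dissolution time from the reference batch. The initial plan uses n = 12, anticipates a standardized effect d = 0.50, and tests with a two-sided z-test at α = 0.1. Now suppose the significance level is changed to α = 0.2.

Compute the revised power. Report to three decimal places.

Power ≈ 0.675

δ = d·√n = 0.50 × √12 = 1.7321 (unchanged). New critical value: z_{0.1} = 1.282.
Revised power = Φ(δ − 1.282) + Φ(−δ − 1.282) = Φ(0.450) + Φ(-3.014) = 0.6738 + 0.0013 = 0.6751.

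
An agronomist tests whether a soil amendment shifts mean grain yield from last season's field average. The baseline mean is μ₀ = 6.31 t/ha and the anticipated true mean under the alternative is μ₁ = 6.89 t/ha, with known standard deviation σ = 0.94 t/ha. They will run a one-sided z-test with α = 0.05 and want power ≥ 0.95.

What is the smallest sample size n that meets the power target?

n = 29

Standardized effect: d = |μ₁ − μ₀| / σ = |6.89 − 6.31| / 0.94 = 0.6170
For power 0.95 need Φ(δ − z_{0.05}) = 0.95, so δ = z_{0.05} + z_{0.05} = 1.645 + 1.645 = 3.290.
δ = d·√n ⇒ n = (δ/d)² = (3.290 / 0.6170)² = 28.43.
Rounding up, n = 29.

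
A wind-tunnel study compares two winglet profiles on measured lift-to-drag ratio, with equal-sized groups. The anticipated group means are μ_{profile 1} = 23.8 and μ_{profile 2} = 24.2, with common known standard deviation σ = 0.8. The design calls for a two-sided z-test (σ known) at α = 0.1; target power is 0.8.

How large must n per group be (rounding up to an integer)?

n = 50 per group

Standardized effect: d = |μ_{profile 1} − μ_{profile 2}| / σ = |23.8 − 24.2| / 0.8 = 0.5000
For power 0.8 need Φ(δ − z_{0.05}) = 0.8, so δ = z_{0.05} + z_{0.20} = 1.645 + 0.842 = 2.486.
(Ignoring the negligible lower-tail rejection probability gives the usual closed-form inversion.)
δ = d·√(n/2) ⇒ n = 2(δ/d)² = 2 × (2.486 / 0.5000)² = 49.46.
Round up to the next whole unit.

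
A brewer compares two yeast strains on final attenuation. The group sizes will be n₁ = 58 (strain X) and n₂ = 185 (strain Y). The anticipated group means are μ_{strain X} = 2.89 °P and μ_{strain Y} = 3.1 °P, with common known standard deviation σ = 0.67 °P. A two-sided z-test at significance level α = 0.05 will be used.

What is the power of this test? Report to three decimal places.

Power ≈ 0.549

Standardized effect: d = |μ_{strain X} − μ_{strain Y}| / σ = |2.89 − 3.1| / 0.67 = 0.3134
Noncentrality parameter: λ = d / √(1/n₁ + 1/n₂) = 0.3134 / √(1/58 + 1/185) = 2.0828
Critical value for a two-sided test at α = 0.05: z_{α/2} = 1.960.
Power = Φ(λ − 1.960) + Φ(−λ − 1.960) = Φ(0.123) + Φ(-4.043) = 0.5489 + 0.0000 = 0.5489.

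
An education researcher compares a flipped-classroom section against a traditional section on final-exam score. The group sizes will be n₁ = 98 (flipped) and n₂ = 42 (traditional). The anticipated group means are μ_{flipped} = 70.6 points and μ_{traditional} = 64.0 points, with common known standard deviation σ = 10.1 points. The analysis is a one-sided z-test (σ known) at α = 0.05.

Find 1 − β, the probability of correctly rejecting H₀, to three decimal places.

Power ≈ 0.971

Standardized effect: d = |μ_{flipped} − μ_{traditional}| / σ = |70.6 − 64.0| / 10.1 = 0.6535
Noncentrality parameter: δ = d / √(1/n₁ + 1/n₂) = 0.6535 / √(1/98 + 1/42) = 3.5432
One-sided α = 0.05 → critical value z_{0.05} = 1.645.
Power = Φ(δ − 1.645) = Φ(1.898) = 0.9712.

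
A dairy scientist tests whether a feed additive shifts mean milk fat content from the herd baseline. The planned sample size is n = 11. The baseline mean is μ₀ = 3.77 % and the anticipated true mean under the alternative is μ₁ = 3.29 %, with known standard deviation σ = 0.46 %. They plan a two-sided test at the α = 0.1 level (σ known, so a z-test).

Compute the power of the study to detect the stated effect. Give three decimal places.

Standardized effect: d = |μ₁ − μ₀| / σ = |3.29 − 3.77| / 0.46 = 1.0435
Noncentrality parameter: δ = d·√n = 1.0435 × √11 = 3.4608
Two-sided α = 0.1 → critical value z_{0.05} = 1.645.
Power = Φ(δ − 1.645) + Φ(−δ − 1.645) = Φ(1.816) + Φ(-5.106) = 0.9653 + 0.0000 = 0.9653.

Power ≈ 0.965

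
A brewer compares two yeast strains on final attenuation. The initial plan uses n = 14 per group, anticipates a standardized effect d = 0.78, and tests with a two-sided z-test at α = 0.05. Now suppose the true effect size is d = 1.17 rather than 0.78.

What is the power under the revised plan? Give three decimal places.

With d = 1.17: δ = d·√(n/2) = 1.17 × √(14/2) = 3.0955. Critical value z_{0.025} = 1.960.
Revised power = Φ(δ − 1.960) + Φ(−δ − 1.960) = Φ(1.136) + Φ(-5.055) = 0.8719 + 0.0000 = 0.8719.

Power ≈ 0.872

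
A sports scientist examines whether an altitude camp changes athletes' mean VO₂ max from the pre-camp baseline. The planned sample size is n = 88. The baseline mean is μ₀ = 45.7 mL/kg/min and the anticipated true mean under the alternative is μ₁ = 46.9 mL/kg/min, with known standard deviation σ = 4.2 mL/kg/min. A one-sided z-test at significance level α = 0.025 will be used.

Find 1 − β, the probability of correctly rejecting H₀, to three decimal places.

Power ≈ 0.764

Standardized effect: d = |μ₁ − μ₀| / σ = |46.9 − 45.7| / 4.2 = 0.2857
Noncentrality parameter: λ = d·√n = 0.2857 × √88 = 2.6802
Critical value for a one-sided test at α = 0.025: z_α = 1.960.
Power = Φ(λ − 1.960) = Φ(0.720) = 0.7643.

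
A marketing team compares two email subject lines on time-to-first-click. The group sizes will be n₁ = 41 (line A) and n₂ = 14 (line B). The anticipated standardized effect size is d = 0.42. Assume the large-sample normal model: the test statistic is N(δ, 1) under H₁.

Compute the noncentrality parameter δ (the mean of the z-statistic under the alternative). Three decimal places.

The noncentrality parameter scales effect size by the design's sample-size factor: δ = d / √(1/n₁ + 1/n₂) = 0.42 / √(1/41 + 1/14) = 1.3568

δ ≈ 1.357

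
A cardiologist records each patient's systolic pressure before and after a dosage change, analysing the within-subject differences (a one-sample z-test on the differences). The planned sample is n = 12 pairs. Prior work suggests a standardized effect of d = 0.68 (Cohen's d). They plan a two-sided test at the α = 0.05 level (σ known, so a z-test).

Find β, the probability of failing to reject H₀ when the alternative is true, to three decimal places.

β ≈ 0.346

Noncentrality parameter: λ = d·√n = 0.68 × √12 = 2.3556
Critical value for a two-sided test at α = 0.05: z_{α/2} = 1.960.
Power = Φ(λ − 1.960) + Φ(−λ − 1.960) = Φ(0.396) + Φ(-4.316) = 0.6538 + 0.0000 = 0.6538.
Type II error: β = 1 − power = 1 − 0.6538 = 0.3462.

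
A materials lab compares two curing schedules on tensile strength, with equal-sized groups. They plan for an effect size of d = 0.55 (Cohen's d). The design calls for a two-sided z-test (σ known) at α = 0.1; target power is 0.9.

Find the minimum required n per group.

n = 57 per group

Set Φ(δ − 1.645) = 0.9; then δ − 1.645 = Φ⁻¹(0.9) = 1.282, giving δ = 2.926.
(Ignoring the negligible lower-tail rejection probability gives the usual closed-form inversion.)
δ = d·√(n/2) ⇒ n = 2(δ/d)² = 2 × (2.926 / 0.55)² = 56.62.
Round up to the next whole unit.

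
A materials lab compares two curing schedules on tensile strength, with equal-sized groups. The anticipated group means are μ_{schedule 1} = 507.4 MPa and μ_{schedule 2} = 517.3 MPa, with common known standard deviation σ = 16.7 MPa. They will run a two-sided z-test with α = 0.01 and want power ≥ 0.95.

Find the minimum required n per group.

n = 102 per group

Standardized effect: d = |μ_{schedule 1} − μ_{schedule 2}| / σ = |507.4 − 517.3| / 16.7 = 0.5928
Set Φ(δ − 2.576) = 0.95; then δ − 2.576 = Φ⁻¹(0.95) = 1.645, giving δ = 4.221.
(For δ > 0 the lower-tail rejection region contributes negligibly to power, so the one-term inversion is standard.)
δ = d·√(n/2) ⇒ n = 2(δ/d)² = 2 × (4.221 / 0.5928)² = 101.38.
Round up to the next whole unit.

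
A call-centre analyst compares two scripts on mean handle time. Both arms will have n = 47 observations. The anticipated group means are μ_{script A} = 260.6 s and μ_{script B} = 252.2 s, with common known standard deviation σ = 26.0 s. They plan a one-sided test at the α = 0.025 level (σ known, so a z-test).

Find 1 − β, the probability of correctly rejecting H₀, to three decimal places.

Standardized effect: d = |μ_{script A} − μ_{script B}| / σ = |260.6 − 252.2| / 26.0 = 0.3231
Noncentrality parameter: δ = d·√(n/2) = 0.3231 × √(47/2) = 1.5662
Critical value for a one-sided test at α = 0.025: z_α = 1.960.
Power = P(Z > 1.960 − δ) = Φ(-0.394) = 0.3469.

Power ≈ 0.347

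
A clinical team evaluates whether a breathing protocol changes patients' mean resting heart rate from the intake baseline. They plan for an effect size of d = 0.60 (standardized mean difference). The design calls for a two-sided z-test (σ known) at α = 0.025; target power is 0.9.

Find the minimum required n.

For power 0.9 need Φ(δ − z_{0.0125}) = 0.9, so δ = z_{0.0125} + z_{0.10} = 2.241 + 1.282 = 3.523.
(The Φ(−δ − z_{α/2}) term is vanishingly small for δ > 0 and is dropped in the standard sample-size formula.)
δ = d·√n ⇒ n = (δ/d)² = (3.523 / 0.60)² = 34.48.
Rounding up, n = 35.

n = 35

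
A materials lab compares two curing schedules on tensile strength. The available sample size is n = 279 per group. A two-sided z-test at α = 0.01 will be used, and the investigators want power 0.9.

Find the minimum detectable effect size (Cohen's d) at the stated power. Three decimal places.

d ≈ 0.327

Need Φ(δ − 2.576) = 0.9, so δ = 2.576 + 1.282 = 3.857.
(The second rejection-region term Φ(−δ − z_{α/2}) is negligible and dropped.)
δ = d·√(n/2) ⇒ d = δ/√(n/2) = 3.857/√(279/2) = 0.3266.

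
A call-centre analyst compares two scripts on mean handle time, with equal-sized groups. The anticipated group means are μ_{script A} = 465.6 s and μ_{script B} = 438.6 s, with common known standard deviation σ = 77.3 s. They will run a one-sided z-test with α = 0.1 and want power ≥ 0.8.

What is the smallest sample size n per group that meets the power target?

Standardized effect: d = |μ_{script A} − μ_{script B}| / σ = |465.6 − 438.6| / 77.3 = 0.3493
Set Φ(δ − 1.282) = 0.8; then δ − 1.282 = Φ⁻¹(0.8) = 0.842, giving δ = 2.123.
δ = d·√(n/2) ⇒ n = 2(δ/d)² = 2 × (2.123 / 0.3493)² = 73.90.
Rounding up, n = 74 per group.

n = 74 per group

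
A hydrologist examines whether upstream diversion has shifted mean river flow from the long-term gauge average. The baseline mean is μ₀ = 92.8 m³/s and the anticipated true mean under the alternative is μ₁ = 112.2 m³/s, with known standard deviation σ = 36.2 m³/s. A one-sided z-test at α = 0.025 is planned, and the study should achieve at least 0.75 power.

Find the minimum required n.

Standardized effect: d = |μ₁ − μ₀| / σ = |112.2 − 92.8| / 36.2 = 0.5359
For power 0.75 need Φ(δ − z_{0.025}) = 0.75, so δ = z_{0.025} + z_{0.25} = 1.960 + 0.674 = 2.634.
δ = d·√n ⇒ n = (δ/d)² = (2.634 / 0.5359)² = 24.17.
Rounding up, n = 25.

n = 25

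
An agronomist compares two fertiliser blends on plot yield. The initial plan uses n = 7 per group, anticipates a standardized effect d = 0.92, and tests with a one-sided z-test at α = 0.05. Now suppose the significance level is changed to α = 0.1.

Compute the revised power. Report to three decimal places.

Power ≈ 0.670

δ = d·√(n/2) = 0.92 × √(7/2) = 1.7212 (unchanged). New critical value: z_{0.1} = 1.282.
Revised power = P(Z > 1.282 − δ) = Φ(0.440) = 0.6699.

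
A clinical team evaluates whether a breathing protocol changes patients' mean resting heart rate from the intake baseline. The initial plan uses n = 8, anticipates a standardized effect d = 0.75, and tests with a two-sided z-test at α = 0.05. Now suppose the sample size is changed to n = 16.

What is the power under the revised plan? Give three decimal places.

Power ≈ 0.851

With n = 16: δ = d·√n = 0.75 × √16 = 3.0000. Critical value z_{0.025} = 1.960.
Revised power = Φ(δ − 1.960) + Φ(−δ − 1.960) = Φ(1.040) + Φ(-4.960) = 0.8508 + 0.0000 = 0.8508.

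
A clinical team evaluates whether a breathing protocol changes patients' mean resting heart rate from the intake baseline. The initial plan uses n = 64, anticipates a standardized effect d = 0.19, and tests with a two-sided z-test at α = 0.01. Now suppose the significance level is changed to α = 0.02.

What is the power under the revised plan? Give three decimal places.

δ = d·√n = 0.19 × √64 = 1.5200 (unchanged). New critical value: z_{0.01} = 2.326.
Revised power = Φ(δ − 2.326) + Φ(−δ − 2.326) = Φ(-0.806) + Φ(-3.846) = 0.2100 + 0.0001 = 0.2101.

Power ≈ 0.210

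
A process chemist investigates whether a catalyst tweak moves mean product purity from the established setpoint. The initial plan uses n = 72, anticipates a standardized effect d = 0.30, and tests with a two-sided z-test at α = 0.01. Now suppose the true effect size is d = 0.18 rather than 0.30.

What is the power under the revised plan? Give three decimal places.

Power ≈ 0.147

With d = 0.18: δ = d·√n = 0.18 × √72 = 1.5274. Critical value z_{0.005} = 2.576.
Revised power = Φ(δ − 2.576) + Φ(−δ − 2.576) = Φ(-1.048) + Φ(-4.103) = 0.1472 + 0.0000 = 0.1472.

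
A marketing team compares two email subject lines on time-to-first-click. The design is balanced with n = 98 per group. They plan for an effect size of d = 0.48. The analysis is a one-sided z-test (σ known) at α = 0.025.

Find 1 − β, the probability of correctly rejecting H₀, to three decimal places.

Noncentrality parameter: λ = d·√(n/2) = 0.48 × √(98/2) = 3.3600
Critical value for a one-sided test at α = 0.025: z_α = 1.960.
Power = Φ(λ − 1.960) = Φ(1.400) = 0.9192.

Power ≈ 0.919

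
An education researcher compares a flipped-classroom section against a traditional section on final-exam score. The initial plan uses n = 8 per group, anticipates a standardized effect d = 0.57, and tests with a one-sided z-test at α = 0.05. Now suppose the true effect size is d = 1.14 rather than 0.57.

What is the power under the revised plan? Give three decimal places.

Power ≈ 0.737

With d = 1.14: δ = d·√(n/2) = 1.14 × √(8/2) = 2.2800. Critical value z_{0.05} = 1.645.
Revised power = Φ(δ − 1.645) = Φ(0.635) = 0.7373.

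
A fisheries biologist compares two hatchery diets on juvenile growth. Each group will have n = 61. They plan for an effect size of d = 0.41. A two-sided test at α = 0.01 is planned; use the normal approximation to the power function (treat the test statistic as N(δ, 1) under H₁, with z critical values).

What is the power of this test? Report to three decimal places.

Power ≈ 0.378

Noncentrality parameter: δ = d·√(n/2) = 0.41 × √(61/2) = 2.2643
Critical value for a two-sided test at α = 0.01: z_{α/2} = 2.576.
Power = Φ(δ − 2.576) + Φ(−δ − 2.576) = Φ(-0.312) + Φ(-4.840) = 0.3777 + 0.0000 = 0.3777.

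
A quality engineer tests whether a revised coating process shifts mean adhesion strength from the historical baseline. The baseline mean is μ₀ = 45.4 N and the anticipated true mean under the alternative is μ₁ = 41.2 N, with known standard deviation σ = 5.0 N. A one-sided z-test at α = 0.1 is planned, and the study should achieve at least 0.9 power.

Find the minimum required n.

n = 10

Standardized effect: d = |μ₁ − μ₀| / σ = |41.2 − 45.4| / 5.0 = 0.8400
For power 0.9 need Φ(δ − z_{0.1}) = 0.9, so δ = z_{0.1} + z_{0.10} = 1.282 + 1.282 = 2.563.
δ = d·√n ⇒ n = (δ/d)² = (2.563 / 0.8400)² = 9.31.
Rounding up, n = 10.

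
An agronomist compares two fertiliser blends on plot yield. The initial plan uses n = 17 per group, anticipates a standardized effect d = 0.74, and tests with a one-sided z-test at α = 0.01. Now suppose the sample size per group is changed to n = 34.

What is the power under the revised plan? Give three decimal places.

With n = 34 per group: δ = d·√(n/2) = 0.74 × √(34/2) = 3.0511. Critical value z_{0.01} = 2.326.
Revised power = Φ(δ − 2.326) = Φ(0.725) = 0.7657.

Power ≈ 0.766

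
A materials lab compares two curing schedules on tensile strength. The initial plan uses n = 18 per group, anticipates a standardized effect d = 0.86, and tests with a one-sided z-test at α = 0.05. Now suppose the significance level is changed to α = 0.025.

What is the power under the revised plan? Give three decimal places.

δ = d·√(n/2) = 0.86 × √(18/2) = 2.5800 (unchanged). New critical value: z_{0.025} = 1.960.
Revised power = P(Z > 1.960 − δ) = Φ(0.620) = 0.7324.

Power ≈ 0.732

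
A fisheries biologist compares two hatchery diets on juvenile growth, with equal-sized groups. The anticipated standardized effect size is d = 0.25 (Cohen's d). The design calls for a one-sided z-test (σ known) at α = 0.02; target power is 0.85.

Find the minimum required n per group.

For power 0.85 need Φ(δ − z_{0.02}) = 0.85, so δ = z_{0.02} + z_{0.15} = 2.054 + 1.036 = 3.090.
δ = d·√(n/2) ⇒ n = 2(δ/d)² = 2 × (3.090 / 0.25)² = 305.58.
Rounding up, n = 306 per group.

n = 306 per group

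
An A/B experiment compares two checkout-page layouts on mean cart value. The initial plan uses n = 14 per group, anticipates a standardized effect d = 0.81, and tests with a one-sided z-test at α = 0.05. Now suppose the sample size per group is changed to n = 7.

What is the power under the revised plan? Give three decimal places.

With n = 7 per group: δ = d·√(n/2) = 0.81 × √(7/2) = 1.5154. Critical value z_{0.05} = 1.645.
Revised power = Φ(δ − 1.645) = Φ(-0.129) = 0.4485.

Power ≈ 0.448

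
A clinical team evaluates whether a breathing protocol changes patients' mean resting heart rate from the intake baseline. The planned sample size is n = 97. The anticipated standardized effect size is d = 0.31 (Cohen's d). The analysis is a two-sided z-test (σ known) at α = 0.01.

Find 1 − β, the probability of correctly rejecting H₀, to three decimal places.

Noncentrality parameter: δ = d·√n = 0.31 × √97 = 3.0531
Critical value for a two-sided test at α = 0.01: z_{α/2} = 2.576.
Power = Φ(δ − 2.576) + Φ(−δ − 2.576) = Φ(0.477) + Φ(-5.629) = 0.6834 + 0.0000 = 0.6834.

Power ≈ 0.683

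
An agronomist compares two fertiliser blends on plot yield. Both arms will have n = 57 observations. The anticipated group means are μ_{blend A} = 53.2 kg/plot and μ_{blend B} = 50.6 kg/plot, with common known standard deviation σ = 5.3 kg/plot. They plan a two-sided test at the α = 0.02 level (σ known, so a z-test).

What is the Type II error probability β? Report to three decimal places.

β ≈ 0.385

Standardized effect: d = |μ_{blend A} − μ_{blend B}| / σ = |53.2 − 50.6| / 5.3 = 0.4906
Noncentrality parameter: δ = d·√(n/2) = 0.4906 × √(57/2) = 2.6189
Critical value for a two-sided test at α = 0.02: z_{α/2} = 2.326.
Power = Φ(δ − 2.326) + Φ(−δ − 2.326) = Φ(0.293) + Φ(-4.945) = 0.6151 + 0.0000 = 0.6151.
Type II error: β = 1 − power = 1 − 0.6151 = 0.3849.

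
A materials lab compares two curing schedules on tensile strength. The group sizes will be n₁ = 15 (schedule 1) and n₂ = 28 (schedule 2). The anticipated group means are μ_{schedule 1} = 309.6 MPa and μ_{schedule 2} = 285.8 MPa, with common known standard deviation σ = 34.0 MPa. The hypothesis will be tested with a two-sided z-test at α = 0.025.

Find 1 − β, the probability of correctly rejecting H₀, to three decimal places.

Power ≈ 0.479

Standardized effect: d = |μ_{schedule 1} − μ_{schedule 2}| / σ = |309.6 − 285.8| / 34.0 = 0.7000
Noncentrality parameter: δ = d / √(1/n₁ + 1/n₂) = 0.7000 / √(1/15 + 1/28) = 2.1877
Critical value for a two-sided test at α = 0.025: z_{α/2} = 2.241.
Power = Φ(δ − 2.241) + Φ(−δ − 2.241) = Φ(-0.054) + Φ(-4.429) = 0.4786 + 0.0000 = 0.4786.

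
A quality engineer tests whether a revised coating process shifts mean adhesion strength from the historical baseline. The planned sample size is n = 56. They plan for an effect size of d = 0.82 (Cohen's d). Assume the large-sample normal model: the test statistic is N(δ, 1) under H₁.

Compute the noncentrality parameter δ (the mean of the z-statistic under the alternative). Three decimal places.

δ ≈ 6.136

δ = d·√n = 0.82 × √56 = 6.1363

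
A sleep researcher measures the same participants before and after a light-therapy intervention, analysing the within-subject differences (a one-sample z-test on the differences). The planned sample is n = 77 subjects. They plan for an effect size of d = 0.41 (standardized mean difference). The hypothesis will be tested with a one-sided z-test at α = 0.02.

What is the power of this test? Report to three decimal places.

Power ≈ 0.939

Noncentrality parameter: δ = d·√n = 0.41 × √77 = 3.5977
One-sided α = 0.02 → critical value z_{0.02} = 2.054.
Power = Φ(δ − 2.054) = Φ(1.544) = 0.9387.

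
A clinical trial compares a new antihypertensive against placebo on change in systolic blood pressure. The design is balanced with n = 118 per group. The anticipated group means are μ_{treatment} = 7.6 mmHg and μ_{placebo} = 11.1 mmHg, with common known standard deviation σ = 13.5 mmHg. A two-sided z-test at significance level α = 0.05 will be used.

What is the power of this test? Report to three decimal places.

Power ≈ 0.513

Standardized effect: d = |μ_{treatment} − μ_{placebo}| / σ = |7.6 − 11.1| / 13.5 = 0.2593
Noncentrality parameter: δ = d·√(n/2) = 0.2593 × √(118/2) = 1.9914
Critical value for a two-sided test at α = 0.05: z_{α/2} = 1.960.
Power = Φ(δ − 1.960) + Φ(−δ − 1.960) = Φ(0.031) + Φ(-3.951) = 0.5125 + 0.0000 = 0.5126.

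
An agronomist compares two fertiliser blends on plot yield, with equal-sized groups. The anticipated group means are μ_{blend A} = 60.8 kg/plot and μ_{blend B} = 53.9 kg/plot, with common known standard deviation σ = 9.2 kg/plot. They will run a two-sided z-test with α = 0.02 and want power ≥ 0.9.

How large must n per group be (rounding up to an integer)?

Standardized effect: d = |μ_{blend A} − μ_{blend B}| / σ = |60.8 − 53.9| / 9.2 = 0.7500
Set Φ(δ − 2.326) = 0.9; then δ − 2.326 = Φ⁻¹(0.9) = 1.282, giving δ = 3.608.
(The Φ(−δ − z_{α/2}) term is vanishingly small for δ > 0 and is dropped in the standard sample-size formula.)
δ = d·√(n/2) ⇒ n = 2(δ/d)² = 2 × (3.608 / 0.7500)² = 46.28.
Round up to the next whole unit.

n = 47 per group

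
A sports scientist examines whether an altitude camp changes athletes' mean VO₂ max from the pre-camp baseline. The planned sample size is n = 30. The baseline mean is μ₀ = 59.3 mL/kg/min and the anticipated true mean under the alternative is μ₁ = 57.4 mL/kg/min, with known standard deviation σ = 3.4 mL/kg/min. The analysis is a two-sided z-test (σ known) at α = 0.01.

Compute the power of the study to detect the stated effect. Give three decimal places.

Standardized effect: d = |μ₁ − μ₀| / σ = |57.4 − 59.3| / 3.4 = 0.5588
Noncentrality parameter: δ = d·√n = 0.5588 × √30 = 3.0608
Critical value for a two-sided test at α = 0.01: z_{α/2} = 2.576.
Power = Φ(δ − 2.576) + Φ(−δ − 2.576) = Φ(0.485) + Φ(-5.637) = 0.6862 + 0.0000 = 0.6862.

Power ≈ 0.686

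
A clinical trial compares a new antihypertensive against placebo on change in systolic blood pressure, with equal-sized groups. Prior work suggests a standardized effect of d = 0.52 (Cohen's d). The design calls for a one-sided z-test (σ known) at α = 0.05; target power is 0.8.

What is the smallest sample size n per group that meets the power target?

For power 0.8 need Φ(δ − z_{0.05}) = 0.8, so δ = z_{0.05} + z_{0.20} = 1.645 + 0.842 = 2.486.
δ = d·√(n/2) ⇒ n = 2(δ/d)² = 2 × (2.486 / 0.52)² = 45.73.
Round up to the next whole unit.

n = 46 per group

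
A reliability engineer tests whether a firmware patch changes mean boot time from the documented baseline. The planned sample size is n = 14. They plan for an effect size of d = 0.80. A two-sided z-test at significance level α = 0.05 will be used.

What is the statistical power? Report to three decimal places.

Noncentrality parameter: δ = d·√n = 0.80 × √14 = 2.9933
Two-sided α = 0.05 → critical value z_{0.025} = 1.960.
Power = Φ(δ − 1.960) + Φ(−δ − 1.960) = Φ(1.033) + Φ(-4.953) = 0.8493 + 0.0000 = 0.8493.

Power ≈ 0.849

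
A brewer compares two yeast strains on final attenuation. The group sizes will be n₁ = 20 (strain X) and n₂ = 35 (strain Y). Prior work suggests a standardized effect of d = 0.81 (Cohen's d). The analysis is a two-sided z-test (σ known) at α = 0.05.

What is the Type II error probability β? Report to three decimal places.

β ≈ 0.176

Noncentrality parameter: δ = d / √(1/n₁ + 1/n₂) = 0.81 / √(1/20 + 1/35) = 2.8897
Critical value for a two-sided test at α = 0.05: z_{α/2} = 1.960.
Power = Φ(δ − 1.960) + Φ(−δ − 1.960) = Φ(0.930) + Φ(-4.850) = 0.8237 + 0.0000 = 0.8237.
Type II error: β = 1 − power = 1 − 0.8237 = 0.1763.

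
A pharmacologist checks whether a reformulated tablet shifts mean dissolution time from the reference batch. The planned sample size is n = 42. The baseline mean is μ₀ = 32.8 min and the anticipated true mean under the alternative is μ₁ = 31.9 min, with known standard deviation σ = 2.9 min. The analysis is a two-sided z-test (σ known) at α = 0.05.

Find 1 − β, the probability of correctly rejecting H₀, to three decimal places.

Power ≈ 0.520

Standardized effect: d = |μ₁ − μ₀| / σ = |31.9 − 32.8| / 2.9 = 0.3103
Noncentrality parameter: δ = d·√n = 0.3103 × √42 = 2.0113
Two-sided α = 0.05 → critical value z_{0.025} = 1.960.
Power = Φ(δ − 1.960) + Φ(−δ − 1.960) = Φ(0.051) + Φ(-3.971) = 0.5205 + 0.0000 = 0.5205.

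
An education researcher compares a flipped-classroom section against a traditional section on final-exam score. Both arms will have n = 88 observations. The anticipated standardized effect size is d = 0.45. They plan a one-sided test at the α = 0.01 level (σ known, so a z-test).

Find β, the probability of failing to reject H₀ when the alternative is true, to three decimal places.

β ≈ 0.255

Noncentrality parameter: δ = d·√(n/2) = 0.45 × √(88/2) = 2.9850
Critical value for a one-sided test at α = 0.01: z_α = 2.326.
Power = Φ(δ − 2.326) = Φ(0.659) = 0.7449.
Type II error: β = 1 − power = 1 − 0.7449 = 0.2551.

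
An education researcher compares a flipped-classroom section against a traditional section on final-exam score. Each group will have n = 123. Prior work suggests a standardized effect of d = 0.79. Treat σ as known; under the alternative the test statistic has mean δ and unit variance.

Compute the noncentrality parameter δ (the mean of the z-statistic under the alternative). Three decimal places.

δ ≈ 6.195

The noncentrality parameter scales effect size by the design's sample-size factor: δ = d·√(n/2) = 0.79 × √(123/2) = 6.1953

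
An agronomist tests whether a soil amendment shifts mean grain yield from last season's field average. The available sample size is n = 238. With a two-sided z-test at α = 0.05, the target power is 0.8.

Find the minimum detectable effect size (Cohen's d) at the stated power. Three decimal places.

d ≈ 0.182

Required noncentrality: δ = z_{0.025} + z_{0.20} = 1.960 + 0.842 = 2.802.
(The second rejection-region term Φ(−δ − z_{α/2}) is negligible and dropped.)
δ = d·√n ⇒ d = δ/√n = 2.802/√238 = 0.1816.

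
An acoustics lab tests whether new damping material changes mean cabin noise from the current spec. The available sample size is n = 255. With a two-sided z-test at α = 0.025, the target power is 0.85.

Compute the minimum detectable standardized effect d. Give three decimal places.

d ≈ 0.205

Required noncentrality: δ = z_{0.0125} + z_{0.15} = 2.241 + 1.036 = 3.278.
(The second rejection-region term Φ(−δ − z_{α/2}) is negligible and dropped.)
δ = d·√n ⇒ d = δ/√n = 3.278/√255 = 0.2053.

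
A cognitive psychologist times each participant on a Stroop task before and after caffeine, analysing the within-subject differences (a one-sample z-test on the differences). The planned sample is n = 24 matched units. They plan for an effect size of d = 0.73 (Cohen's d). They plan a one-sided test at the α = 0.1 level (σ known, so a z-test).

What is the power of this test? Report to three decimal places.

Noncentrality parameter: δ = d·√n = 0.73 × √24 = 3.5763
Critical value for a one-sided test at α = 0.1: z_α = 1.282.
Power = P(Z > 1.282 − δ) = Φ(2.295) = 0.9891.

Power ≈ 0.989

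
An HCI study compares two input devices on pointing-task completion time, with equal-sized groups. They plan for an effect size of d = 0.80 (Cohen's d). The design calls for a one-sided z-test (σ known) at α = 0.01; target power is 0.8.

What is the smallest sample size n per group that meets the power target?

n = 32 per group

For power 0.8 need Φ(δ − z_{0.01}) = 0.8, so δ = z_{0.01} + z_{0.20} = 2.326 + 0.842 = 3.168.
δ = d·√(n/2) ⇒ n = 2(δ/d)² = 2 × (3.168 / 0.80)² = 31.36.
Rounding up, n = 32 per group.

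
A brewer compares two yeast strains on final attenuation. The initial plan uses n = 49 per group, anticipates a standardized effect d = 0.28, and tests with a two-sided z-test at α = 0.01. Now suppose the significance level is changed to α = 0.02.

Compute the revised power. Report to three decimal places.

Power ≈ 0.174

δ = d·√(n/2) = 0.28 × √(49/2) = 1.3859 (unchanged). New critical value: z_{0.01} = 2.326.
Revised power = Φ(δ − 2.326) + Φ(−δ − 2.326) = Φ(-0.940) + Φ(-3.712) = 0.1735 + 0.0001 = 0.1736.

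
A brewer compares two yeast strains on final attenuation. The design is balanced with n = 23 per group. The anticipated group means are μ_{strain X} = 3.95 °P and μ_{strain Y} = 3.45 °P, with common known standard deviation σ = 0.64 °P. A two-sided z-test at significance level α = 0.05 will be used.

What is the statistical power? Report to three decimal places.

Standardized effect: d = |μ_{strain X} − μ_{strain Y}| / σ = |3.95 − 3.45| / 0.64 = 0.7812
Noncentrality parameter: δ = d·√(n/2) = 0.7812 × √(23/2) = 2.6493
Two-sided α = 0.05 → critical value z_{0.025} = 1.960.
Power = Φ(δ − 1.960) + Φ(−δ − 1.960) = Φ(0.689) + Φ(-4.609) = 0.7547 + 0.0000 = 0.7547.

Power ≈ 0.755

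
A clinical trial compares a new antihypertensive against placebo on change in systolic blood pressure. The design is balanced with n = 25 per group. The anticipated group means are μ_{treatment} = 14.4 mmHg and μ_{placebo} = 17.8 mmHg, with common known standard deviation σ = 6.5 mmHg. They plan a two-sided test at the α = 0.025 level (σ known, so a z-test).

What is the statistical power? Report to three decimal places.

Standardized effect: d = |μ_{treatment} − μ_{placebo}| / σ = |14.4 − 17.8| / 6.5 = 0.5231
Noncentrality parameter: δ = d·√(n/2) = 0.5231 × √(25/2) = 1.8494
Two-sided α = 0.025 → critical value z_{0.0125} = 2.241.
Power = Φ(δ − 2.241) + Φ(−δ − 2.241) = Φ(-0.392) + Φ(-4.091) = 0.3475 + 0.0000 = 0.3475.

Power ≈ 0.348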